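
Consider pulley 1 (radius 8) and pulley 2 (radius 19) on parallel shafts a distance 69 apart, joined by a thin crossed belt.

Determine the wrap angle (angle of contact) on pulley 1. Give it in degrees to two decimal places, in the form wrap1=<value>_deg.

wrap1=226.07_deg

crossed belt: β = asin((r1+r2)/C) = asin(27/69) = 23.0357°
wrap1 = wrap2 = π + 2β = 226.0714°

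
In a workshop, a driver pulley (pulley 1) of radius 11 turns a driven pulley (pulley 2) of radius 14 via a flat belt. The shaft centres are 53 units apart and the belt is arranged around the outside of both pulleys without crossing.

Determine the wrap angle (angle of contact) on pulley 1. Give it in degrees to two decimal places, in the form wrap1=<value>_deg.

open belt: β = asin((r2−r1)/C) = asin(3/53) = 3.2449°
wrap1 = π − 2β = 173.5102°
wrap2 = π + 2β = 186.4898°

wrap1=173.51_deg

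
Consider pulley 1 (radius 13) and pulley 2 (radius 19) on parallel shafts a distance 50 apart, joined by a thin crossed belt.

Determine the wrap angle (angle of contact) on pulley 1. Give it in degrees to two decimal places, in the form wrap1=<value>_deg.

crossed belt: β = asin((r1+r2)/C) = asin(32/50) = 39.7918°
wrap1 = wrap2 = π + 2β = 259.5836°

wrap1=259.58_deg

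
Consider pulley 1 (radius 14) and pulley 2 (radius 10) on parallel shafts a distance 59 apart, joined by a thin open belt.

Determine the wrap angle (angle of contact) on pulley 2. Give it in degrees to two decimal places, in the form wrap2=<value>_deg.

open belt: β = asin((r2−r1)/C) = asin(-4/59) = -3.8874°
wrap1 = π − 2β = 187.7749°
wrap2 = π + 2β = 172.2251°

wrap2=172.23_deg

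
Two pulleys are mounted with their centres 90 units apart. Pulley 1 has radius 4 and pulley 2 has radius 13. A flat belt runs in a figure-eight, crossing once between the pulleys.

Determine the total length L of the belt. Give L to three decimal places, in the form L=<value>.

crossed belt: β = asin((r1+r2)/C) = asin(17/90) = 10.8879°
wrap1 = wrap2 = π + 2β = 201.7759°
tangent length = C·cosβ = 88.3799
L = (r1+r2)·wrap + 2·C·cosβ = 17·3.5217 + 2·88.3799 = 236.6278

L=236.628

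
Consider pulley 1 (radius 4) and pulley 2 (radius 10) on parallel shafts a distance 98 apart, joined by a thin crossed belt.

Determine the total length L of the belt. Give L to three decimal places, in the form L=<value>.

L=241.986

crossed belt: β = asin((r1+r2)/C) = asin(14/98) = 8.2132°
wrap1 = wrap2 = π + 2β = 196.4264°
tangent length = C·cosβ = 96.9948
L = (r1+r2)·wrap + 2·C·cosβ = 14·3.4283 + 2·96.9948 = 241.9857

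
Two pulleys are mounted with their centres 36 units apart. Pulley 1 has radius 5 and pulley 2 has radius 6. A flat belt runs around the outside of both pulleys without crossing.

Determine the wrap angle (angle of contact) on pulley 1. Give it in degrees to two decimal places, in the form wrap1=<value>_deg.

open belt: β = asin((r2−r1)/C) = asin(1/36) = 1.5918°
wrap1 = π − 2β = 176.8165°
wrap2 = π + 2β = 183.1835°

wrap1=176.82_deg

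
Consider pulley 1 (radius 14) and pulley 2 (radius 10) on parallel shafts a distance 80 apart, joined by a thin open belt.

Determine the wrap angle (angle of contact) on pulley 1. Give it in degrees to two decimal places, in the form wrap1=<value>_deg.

open belt: β = asin((r2−r1)/C) = asin(-4/80) = -2.8660°
wrap1 = π − 2β = 185.7320°
wrap2 = π + 2β = 174.2680°

wrap1=185.73_deg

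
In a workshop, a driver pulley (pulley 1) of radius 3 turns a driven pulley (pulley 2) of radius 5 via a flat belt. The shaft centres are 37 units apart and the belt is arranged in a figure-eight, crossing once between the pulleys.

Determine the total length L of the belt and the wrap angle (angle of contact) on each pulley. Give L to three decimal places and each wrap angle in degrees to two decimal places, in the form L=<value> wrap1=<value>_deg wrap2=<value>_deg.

L=100.869 wrap1=204.97_deg wrap2=204.97_deg

crossed belt: β = asin((r1+r2)/C) = asin(8/37) = 12.4869°
wrap1 = wrap2 = π + 2β = 204.9738°
tangent length = C·cosβ = 36.1248
L = (r1+r2)·wrap + 2·C·cosβ = 8·3.5775 + 2·36.1248 = 100.8693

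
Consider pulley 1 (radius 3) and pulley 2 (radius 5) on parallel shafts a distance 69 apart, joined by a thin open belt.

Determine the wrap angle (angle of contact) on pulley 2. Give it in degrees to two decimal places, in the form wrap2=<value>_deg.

open belt: β = asin((r2−r1)/C) = asin(2/69) = 1.6610°
wrap1 = π − 2β = 176.6780°
wrap2 = π + 2β = 183.3220°

wrap2=183.32_deg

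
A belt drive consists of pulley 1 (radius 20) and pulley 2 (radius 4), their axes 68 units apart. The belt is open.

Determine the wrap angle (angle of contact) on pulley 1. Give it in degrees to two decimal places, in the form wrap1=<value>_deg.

open belt: β = asin((r2−r1)/C) = asin(-16/68) = -13.6090°
wrap1 = π − 2β = 207.2179°
wrap2 = π + 2β = 152.7821°

wrap1=207.22_deg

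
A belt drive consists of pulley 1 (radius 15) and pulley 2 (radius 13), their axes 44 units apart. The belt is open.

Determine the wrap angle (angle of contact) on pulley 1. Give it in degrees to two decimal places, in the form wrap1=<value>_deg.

open belt: β = asin((r2−r1)/C) = asin(-2/44) = -2.6053°
wrap1 = π − 2β = 185.2105°
wrap2 = π + 2β = 174.7895°

wrap1=185.21_deg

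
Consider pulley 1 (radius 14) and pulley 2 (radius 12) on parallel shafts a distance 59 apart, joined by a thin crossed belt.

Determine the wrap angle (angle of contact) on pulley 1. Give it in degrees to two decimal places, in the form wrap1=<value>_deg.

wrap1=232.29_deg

crossed belt: β = asin((r1+r2)/C) = asin(26/59) = 26.1471°
wrap1 = wrap2 = π + 2β = 232.2943°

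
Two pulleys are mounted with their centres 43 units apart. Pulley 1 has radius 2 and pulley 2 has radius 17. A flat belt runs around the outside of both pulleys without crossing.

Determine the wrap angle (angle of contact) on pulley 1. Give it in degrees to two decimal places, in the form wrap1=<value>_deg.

wrap1=139.17_deg

open belt: β = asin((r2−r1)/C) = asin(15/43) = 20.4162°
wrap1 = π − 2β = 139.1676°
wrap2 = π + 2β = 220.8324°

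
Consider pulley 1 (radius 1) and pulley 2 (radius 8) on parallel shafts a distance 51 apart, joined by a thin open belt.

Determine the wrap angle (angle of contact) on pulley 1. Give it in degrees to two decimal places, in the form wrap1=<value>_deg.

open belt: β = asin((r2−r1)/C) = asin(7/51) = 7.8890°
wrap1 = π − 2β = 164.2219°
wrap2 = π + 2β = 195.7781°

wrap1=164.22_deg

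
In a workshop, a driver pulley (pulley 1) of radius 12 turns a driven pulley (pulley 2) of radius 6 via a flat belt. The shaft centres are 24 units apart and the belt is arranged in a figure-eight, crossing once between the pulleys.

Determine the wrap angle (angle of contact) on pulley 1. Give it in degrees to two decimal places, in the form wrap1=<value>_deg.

wrap1=277.18_deg

crossed belt: β = asin((r1+r2)/C) = asin(18/24) = 48.5904°
wrap1 = wrap2 = π + 2β = 277.1808°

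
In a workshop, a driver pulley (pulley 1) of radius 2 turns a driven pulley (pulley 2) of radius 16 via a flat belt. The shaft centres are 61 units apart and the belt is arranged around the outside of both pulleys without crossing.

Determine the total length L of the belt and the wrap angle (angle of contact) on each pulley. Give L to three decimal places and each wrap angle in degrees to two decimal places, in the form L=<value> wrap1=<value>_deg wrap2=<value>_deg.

open belt: β = asin((r2−r1)/C) = asin(14/61) = 13.2681°
wrap1 = π − 2β = 153.4638°
wrap2 = π + 2β = 206.5362°
tangent length = C·cosβ = 59.3717
L = r1·wrap1 + r2·wrap2 + 2·C·cosβ = 2·2.6784 + 16·3.6047 + 2·59.3717 = 181.7761

L=181.776 wrap1=153.46_deg wrap2=206.54_deg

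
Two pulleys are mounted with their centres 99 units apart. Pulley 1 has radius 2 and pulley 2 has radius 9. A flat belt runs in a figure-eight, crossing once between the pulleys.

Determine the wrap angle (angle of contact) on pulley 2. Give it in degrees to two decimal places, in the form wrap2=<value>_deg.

wrap2=192.76_deg

crossed belt: β = asin((r1+r2)/C) = asin(11/99) = 6.3794°
wrap1 = wrap2 = π + 2β = 192.7587°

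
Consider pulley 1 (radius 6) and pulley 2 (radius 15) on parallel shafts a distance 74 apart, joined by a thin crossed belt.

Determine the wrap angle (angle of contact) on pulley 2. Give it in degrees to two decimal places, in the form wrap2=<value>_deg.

wrap2=212.97_deg

crossed belt: β = asin((r1+r2)/C) = asin(21/74) = 16.4862°
wrap1 = wrap2 = π + 2β = 212.9723°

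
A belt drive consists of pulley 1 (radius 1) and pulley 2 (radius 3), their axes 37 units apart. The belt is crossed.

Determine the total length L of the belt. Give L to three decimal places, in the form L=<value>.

L=86.999

crossed belt: β = asin((r1+r2)/C) = asin(4/37) = 6.2063°
wrap1 = wrap2 = π + 2β = 192.4125°
tangent length = C·cosβ = 36.7831
L = (r1+r2)·wrap + 2·C·cosβ = 4·3.3582 + 2·36.7831 = 86.9992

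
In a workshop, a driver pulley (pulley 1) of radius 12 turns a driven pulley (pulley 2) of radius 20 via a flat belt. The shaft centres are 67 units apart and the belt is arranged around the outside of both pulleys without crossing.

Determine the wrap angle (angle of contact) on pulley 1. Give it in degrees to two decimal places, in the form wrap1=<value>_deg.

wrap1=166.28_deg

open belt: β = asin((r2−r1)/C) = asin(8/67) = 6.8576°
wrap1 = π − 2β = 166.2847°
wrap2 = π + 2β = 193.7153°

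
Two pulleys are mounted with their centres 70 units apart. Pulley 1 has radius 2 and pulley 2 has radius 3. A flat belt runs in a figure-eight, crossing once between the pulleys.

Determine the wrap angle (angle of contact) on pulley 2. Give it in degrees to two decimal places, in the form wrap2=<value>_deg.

wrap2=188.19_deg

crossed belt: β = asin((r1+r2)/C) = asin(5/70) = 4.0960°
wrap1 = wrap2 = π + 2β = 188.1921°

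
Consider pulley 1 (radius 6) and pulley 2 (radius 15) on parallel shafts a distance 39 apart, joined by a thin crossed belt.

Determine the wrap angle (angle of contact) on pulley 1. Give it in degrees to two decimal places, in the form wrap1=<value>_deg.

crossed belt: β = asin((r1+r2)/C) = asin(21/39) = 32.5790°
wrap1 = wrap2 = π + 2β = 245.1579°

wrap1=245.16_deg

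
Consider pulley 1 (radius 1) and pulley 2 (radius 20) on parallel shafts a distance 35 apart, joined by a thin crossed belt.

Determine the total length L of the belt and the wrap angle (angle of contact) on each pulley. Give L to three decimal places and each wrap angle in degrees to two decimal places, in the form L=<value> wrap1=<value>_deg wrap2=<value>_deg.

crossed belt: β = asin((r1+r2)/C) = asin(21/35) = 36.8699°
wrap1 = wrap2 = π + 2β = 253.7398°
tangent length = C·cosβ = 28.0000
L = (r1+r2)·wrap + 2·C·cosβ = 21·4.4286 + 2·28.0000 = 149.0005

L=149.000 wrap1=253.74_deg wrap2=253.74_deg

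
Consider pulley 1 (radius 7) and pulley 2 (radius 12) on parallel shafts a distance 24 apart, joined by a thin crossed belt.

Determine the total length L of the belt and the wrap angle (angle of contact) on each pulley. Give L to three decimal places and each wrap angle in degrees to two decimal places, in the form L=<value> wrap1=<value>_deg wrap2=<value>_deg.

L=123.730 wrap1=284.68_deg wrap2=284.68_deg

crossed belt: β = asin((r1+r2)/C) = asin(19/24) = 52.3415°
wrap1 = wrap2 = π + 2β = 284.6831°
tangent length = C·cosβ = 14.6629
L = (r1+r2)·wrap + 2·C·cosβ = 19·4.9687 + 2·14.6629 = 123.7302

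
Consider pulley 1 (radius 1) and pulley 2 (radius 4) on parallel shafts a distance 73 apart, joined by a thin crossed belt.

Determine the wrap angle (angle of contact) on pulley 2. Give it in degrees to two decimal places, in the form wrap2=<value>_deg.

crossed belt: β = asin((r1+r2)/C) = asin(5/73) = 3.9274°
wrap1 = wrap2 = π + 2β = 187.8549°

wrap2=187.85_deg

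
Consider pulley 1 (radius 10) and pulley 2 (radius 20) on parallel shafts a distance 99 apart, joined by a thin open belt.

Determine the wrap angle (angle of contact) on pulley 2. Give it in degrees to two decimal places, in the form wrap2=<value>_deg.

wrap2=191.59_deg

open belt: β = asin((r2−r1)/C) = asin(10/99) = 5.7973°
wrap1 = π − 2β = 168.4053°
wrap2 = π + 2β = 191.5947°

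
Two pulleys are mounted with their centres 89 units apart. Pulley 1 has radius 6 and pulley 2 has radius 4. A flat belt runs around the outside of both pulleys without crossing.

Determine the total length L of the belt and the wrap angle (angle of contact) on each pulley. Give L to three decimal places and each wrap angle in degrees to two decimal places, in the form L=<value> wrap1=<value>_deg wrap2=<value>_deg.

open belt: β = asin((r2−r1)/C) = asin(-2/89) = -1.2877°
wrap1 = π − 2β = 182.5753°
wrap2 = π + 2β = 177.4247°
tangent length = C·cosβ = 88.9775
L = r1·wrap1 + r2·wrap2 + 2·C·cosβ = 6·3.1865 + 4·3.0966 + 2·88.9775 = 209.4609

L=209.461 wrap1=182.58_deg wrap2=177.42_deg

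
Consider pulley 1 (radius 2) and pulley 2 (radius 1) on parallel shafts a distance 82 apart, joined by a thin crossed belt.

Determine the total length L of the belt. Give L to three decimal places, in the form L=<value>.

crossed belt: β = asin((r1+r2)/C) = asin(3/82) = 2.0967°
wrap1 = wrap2 = π + 2β = 184.1933°
tangent length = C·cosβ = 81.9451
L = (r1+r2)·wrap + 2·C·cosβ = 3·3.2148 + 2·81.9451 = 173.5345

L=173.535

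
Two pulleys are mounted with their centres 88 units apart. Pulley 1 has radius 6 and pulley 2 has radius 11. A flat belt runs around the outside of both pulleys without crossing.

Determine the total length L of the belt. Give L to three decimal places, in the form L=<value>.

L=229.691

open belt: β = asin((r2−r1)/C) = asin(5/88) = 3.2572°
wrap1 = π − 2β = 173.4856°
wrap2 = π + 2β = 186.5144°
tangent length = C·cosβ = 87.8578
L = r1·wrap1 + r2·wrap2 + 2·C·cosβ = 6·3.0279 + 11·3.2553 + 2·87.8578 = 229.6912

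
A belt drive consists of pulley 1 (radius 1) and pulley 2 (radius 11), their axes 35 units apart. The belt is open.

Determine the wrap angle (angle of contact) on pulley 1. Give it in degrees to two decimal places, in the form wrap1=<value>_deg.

open belt: β = asin((r2−r1)/C) = asin(10/35) = 16.6015°
wrap1 = π − 2β = 146.7969°
wrap2 = π + 2β = 213.2031°

wrap1=146.80_deg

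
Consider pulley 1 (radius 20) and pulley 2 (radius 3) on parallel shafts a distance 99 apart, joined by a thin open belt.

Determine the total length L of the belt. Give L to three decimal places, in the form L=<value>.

open belt: β = asin((r2−r1)/C) = asin(-17/99) = -9.8877°
wrap1 = π − 2β = 199.7753°
wrap2 = π + 2β = 160.2247°
tangent length = C·cosβ = 97.5295
L = r1·wrap1 + r2·wrap2 + 2·C·cosβ = 20·3.4867 + 3·2.7964 + 2·97.5295 = 273.1831

L=273.183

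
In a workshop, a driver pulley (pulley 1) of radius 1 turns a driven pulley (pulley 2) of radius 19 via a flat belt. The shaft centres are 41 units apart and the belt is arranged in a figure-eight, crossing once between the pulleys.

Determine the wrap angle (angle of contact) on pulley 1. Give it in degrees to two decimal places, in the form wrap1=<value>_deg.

crossed belt: β = asin((r1+r2)/C) = asin(20/41) = 29.1964°
wrap1 = wrap2 = π + 2β = 238.3928°

wrap1=238.39_deg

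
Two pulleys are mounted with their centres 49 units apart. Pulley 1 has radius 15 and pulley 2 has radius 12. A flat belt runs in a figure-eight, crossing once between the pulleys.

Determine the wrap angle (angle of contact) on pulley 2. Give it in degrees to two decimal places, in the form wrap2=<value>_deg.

wrap2=246.87_deg

crossed belt: β = asin((r1+r2)/C) = asin(27/49) = 33.4370°
wrap1 = wrap2 = π + 2β = 246.8741°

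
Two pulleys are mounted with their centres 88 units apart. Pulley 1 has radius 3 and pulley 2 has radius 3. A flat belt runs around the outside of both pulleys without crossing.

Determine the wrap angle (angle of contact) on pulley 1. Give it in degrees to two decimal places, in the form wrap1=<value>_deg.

open belt: β = asin((r2−r1)/C) = asin(0/88) = 0.0000°
wrap1 = π − 2β = 180.0000°
wrap2 = π + 2β = 180.0000°

wrap1=180.00_deg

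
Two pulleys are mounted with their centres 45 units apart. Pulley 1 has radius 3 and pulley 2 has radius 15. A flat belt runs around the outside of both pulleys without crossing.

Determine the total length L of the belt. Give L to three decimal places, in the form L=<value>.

open belt: β = asin((r2−r1)/C) = asin(12/45) = 15.4660°
wrap1 = π − 2β = 149.0680°
wrap2 = π + 2β = 210.9320°
tangent length = C·cosβ = 43.3705
L = r1·wrap1 + r2·wrap2 + 2·C·cosβ = 3·2.6017 + 15·3.6815 + 2·43.3705 = 149.7680

L=149.768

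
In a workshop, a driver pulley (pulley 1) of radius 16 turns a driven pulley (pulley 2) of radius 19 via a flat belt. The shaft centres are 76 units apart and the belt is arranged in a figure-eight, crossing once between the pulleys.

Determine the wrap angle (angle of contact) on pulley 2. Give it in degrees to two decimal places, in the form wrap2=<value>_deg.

crossed belt: β = asin((r1+r2)/C) = asin(35/76) = 27.4211°
wrap1 = wrap2 = π + 2β = 234.8421°

wrap2=234.84_deg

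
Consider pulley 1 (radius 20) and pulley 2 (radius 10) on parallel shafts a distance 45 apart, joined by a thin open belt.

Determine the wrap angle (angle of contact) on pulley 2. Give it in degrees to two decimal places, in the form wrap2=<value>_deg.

wrap2=154.32_deg

open belt: β = asin((r2−r1)/C) = asin(-10/45) = -12.8396°
wrap1 = π − 2β = 205.6792°
wrap2 = π + 2β = 154.3208°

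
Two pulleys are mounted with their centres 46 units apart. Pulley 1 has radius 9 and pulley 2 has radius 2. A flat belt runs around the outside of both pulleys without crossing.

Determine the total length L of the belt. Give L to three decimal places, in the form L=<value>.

L=127.625

open belt: β = asin((r2−r1)/C) = asin(-7/46) = -8.7529°
wrap1 = π − 2β = 197.5059°
wrap2 = π + 2β = 162.4941°
tangent length = C·cosβ = 45.4643
L = r1·wrap1 + r2·wrap2 + 2·C·cosβ = 9·3.4471 + 2·2.8361 + 2·45.4643 = 127.6248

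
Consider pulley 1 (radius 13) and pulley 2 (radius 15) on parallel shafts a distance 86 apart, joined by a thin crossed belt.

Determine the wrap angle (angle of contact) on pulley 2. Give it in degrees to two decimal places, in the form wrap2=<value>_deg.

wrap2=218.00_deg

crossed belt: β = asin((r1+r2)/C) = asin(28/86) = 19.0008°
wrap1 = wrap2 = π + 2β = 218.0016°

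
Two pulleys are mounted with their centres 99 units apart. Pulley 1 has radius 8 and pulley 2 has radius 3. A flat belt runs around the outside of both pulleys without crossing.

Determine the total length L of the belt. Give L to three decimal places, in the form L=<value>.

L=232.810

open belt: β = asin((r2−r1)/C) = asin(-5/99) = -2.8950°
wrap1 = π − 2β = 185.7899°
wrap2 = π + 2β = 174.2101°
tangent length = C·cosβ = 98.8737
L = r1·wrap1 + r2·wrap2 + 2·C·cosβ = 8·3.2426 + 3·3.0405 + 2·98.8737 = 232.8101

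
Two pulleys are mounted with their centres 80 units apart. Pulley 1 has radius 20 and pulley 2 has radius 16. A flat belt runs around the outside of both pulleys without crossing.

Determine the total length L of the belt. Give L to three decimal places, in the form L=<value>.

open belt: β = asin((r2−r1)/C) = asin(-4/80) = -2.8660°
wrap1 = π − 2β = 185.7320°
wrap2 = π + 2β = 174.2680°
tangent length = C·cosβ = 79.8999
L = r1·wrap1 + r2·wrap2 + 2·C·cosβ = 20·3.2416 + 16·3.0416 + 2·79.8999 = 273.2974

L=273.297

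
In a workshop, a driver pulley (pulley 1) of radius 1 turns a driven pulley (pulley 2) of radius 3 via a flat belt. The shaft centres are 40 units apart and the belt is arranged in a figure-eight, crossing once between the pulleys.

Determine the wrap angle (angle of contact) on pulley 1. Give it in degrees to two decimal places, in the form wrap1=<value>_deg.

crossed belt: β = asin((r1+r2)/C) = asin(4/40) = 5.7392°
wrap1 = wrap2 = π + 2β = 191.4783°

wrap1=191.48_deg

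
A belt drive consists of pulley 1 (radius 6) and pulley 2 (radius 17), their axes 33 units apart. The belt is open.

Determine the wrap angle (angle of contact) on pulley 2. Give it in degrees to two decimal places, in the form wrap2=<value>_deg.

open belt: β = asin((r2−r1)/C) = asin(11/33) = 19.4712°
wrap1 = π − 2β = 141.0576°
wrap2 = π + 2β = 218.9424°

wrap2=218.94_deg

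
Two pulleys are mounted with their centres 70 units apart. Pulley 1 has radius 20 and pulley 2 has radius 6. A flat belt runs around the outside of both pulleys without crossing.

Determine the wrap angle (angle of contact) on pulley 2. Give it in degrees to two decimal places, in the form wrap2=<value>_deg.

wrap2=156.93_deg

open belt: β = asin((r2−r1)/C) = asin(-14/70) = -11.5370°
wrap1 = π − 2β = 203.0739°
wrap2 = π + 2β = 156.9261°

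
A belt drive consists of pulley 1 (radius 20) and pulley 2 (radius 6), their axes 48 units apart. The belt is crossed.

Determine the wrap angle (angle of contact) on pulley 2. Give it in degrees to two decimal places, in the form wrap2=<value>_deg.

crossed belt: β = asin((r1+r2)/C) = asin(26/48) = 32.7972°
wrap1 = wrap2 = π + 2β = 245.5943°

wrap2=245.59_deg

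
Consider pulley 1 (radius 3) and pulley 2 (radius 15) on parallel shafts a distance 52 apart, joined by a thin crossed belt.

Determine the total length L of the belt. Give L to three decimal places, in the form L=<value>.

L=166.844

crossed belt: β = asin((r1+r2)/C) = asin(18/52) = 20.2522°
wrap1 = wrap2 = π + 2β = 220.5045°
tangent length = C·cosβ = 48.7852
L = (r1+r2)·wrap + 2·C·cosβ = 18·3.8485 + 2·48.7852 = 166.8440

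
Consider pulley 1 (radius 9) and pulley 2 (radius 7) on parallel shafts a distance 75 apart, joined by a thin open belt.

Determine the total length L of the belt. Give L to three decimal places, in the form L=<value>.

L=200.319

open belt: β = asin((r2−r1)/C) = asin(-2/75) = -1.5281°
wrap1 = π − 2β = 183.0561°
wrap2 = π + 2β = 176.9439°
tangent length = C·cosβ = 74.9733
L = r1·wrap1 + r2·wrap2 + 2·C·cosβ = 9·3.1949 + 7·3.0883 + 2·74.9733 = 200.3188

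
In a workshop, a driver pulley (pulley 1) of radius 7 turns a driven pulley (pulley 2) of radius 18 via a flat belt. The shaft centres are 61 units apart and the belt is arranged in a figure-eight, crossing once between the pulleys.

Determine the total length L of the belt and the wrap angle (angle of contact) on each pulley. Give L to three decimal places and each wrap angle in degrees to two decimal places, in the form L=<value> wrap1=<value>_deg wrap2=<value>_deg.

L=210.937 wrap1=228.39_deg wrap2=228.39_deg

crossed belt: β = asin((r1+r2)/C) = asin(25/61) = 24.1945°
wrap1 = wrap2 = π + 2β = 228.3891°
tangent length = C·cosβ = 55.6417
L = (r1+r2)·wrap + 2·C·cosβ = 25·3.9861 + 2·55.6417 = 210.9370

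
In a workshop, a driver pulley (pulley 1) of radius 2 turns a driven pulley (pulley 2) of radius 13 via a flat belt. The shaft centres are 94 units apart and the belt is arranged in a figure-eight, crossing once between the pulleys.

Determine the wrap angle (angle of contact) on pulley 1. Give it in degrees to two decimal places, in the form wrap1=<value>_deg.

crossed belt: β = asin((r1+r2)/C) = asin(15/94) = 9.1822°
wrap1 = wrap2 = π + 2β = 198.3644°

wrap1=198.36_deg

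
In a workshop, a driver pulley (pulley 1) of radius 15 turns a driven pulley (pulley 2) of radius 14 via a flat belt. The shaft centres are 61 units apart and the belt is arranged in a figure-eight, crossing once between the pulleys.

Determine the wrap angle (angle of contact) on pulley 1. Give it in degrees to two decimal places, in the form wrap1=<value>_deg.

crossed belt: β = asin((r1+r2)/C) = asin(29/61) = 28.3860°
wrap1 = wrap2 = π + 2β = 236.7721°

wrap1=236.77_deg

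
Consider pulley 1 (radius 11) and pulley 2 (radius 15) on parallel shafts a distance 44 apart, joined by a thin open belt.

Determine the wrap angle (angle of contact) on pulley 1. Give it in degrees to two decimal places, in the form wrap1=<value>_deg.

wrap1=169.57_deg

open belt: β = asin((r2−r1)/C) = asin(4/44) = 5.2159°
wrap1 = π − 2β = 169.5682°
wrap2 = π + 2β = 190.4318°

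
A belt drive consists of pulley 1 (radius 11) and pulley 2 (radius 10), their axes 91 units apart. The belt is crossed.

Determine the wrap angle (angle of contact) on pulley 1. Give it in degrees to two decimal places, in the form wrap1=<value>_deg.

crossed belt: β = asin((r1+r2)/C) = asin(21/91) = 13.3424°
wrap1 = wrap2 = π + 2β = 206.6847°

wrap1=206.68_deg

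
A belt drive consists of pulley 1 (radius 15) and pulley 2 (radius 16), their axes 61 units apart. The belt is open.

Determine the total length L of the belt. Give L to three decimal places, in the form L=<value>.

L=219.406

open belt: β = asin((r2−r1)/C) = asin(1/61) = 0.9393°
wrap1 = π − 2β = 178.1214°
wrap2 = π + 2β = 181.8786°
tangent length = C·cosβ = 60.9918
L = r1·wrap1 + r2·wrap2 + 2·C·cosβ = 15·3.1088 + 16·3.1744 + 2·60.9918 = 219.4058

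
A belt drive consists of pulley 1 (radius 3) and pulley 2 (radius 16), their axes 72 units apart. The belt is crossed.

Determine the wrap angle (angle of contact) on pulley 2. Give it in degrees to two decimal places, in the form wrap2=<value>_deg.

wrap2=210.60_deg

crossed belt: β = asin((r1+r2)/C) = asin(19/72) = 15.3009°
wrap1 = wrap2 = π + 2β = 210.6019°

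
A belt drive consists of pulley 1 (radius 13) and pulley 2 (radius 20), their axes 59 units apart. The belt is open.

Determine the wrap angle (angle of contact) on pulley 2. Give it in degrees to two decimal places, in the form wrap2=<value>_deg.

open belt: β = asin((r2−r1)/C) = asin(7/59) = 6.8139°
wrap1 = π − 2β = 166.3723°
wrap2 = π + 2β = 193.6277°

wrap2=193.63_deg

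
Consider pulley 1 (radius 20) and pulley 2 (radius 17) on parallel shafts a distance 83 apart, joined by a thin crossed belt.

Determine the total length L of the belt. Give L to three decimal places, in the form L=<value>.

crossed belt: β = asin((r1+r2)/C) = asin(37/83) = 26.4735°
wrap1 = wrap2 = π + 2β = 232.9469°
tangent length = C·cosβ = 74.2967
L = (r1+r2)·wrap + 2·C·cosβ = 37·4.0657 + 2·74.2967 = 299.0240

L=299.024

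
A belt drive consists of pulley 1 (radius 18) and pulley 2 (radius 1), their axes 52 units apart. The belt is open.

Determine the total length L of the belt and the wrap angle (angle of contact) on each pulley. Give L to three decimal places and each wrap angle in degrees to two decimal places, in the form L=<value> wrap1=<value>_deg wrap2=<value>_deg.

open belt: β = asin((r2−r1)/C) = asin(-17/52) = -19.0821°
wrap1 = π − 2β = 218.1642°
wrap2 = π + 2β = 141.8358°
tangent length = C·cosβ = 49.1426
L = r1·wrap1 + r2·wrap2 + 2·C·cosβ = 18·3.8077 + 1·2.4755 + 2·49.1426 = 169.2991

L=169.299 wrap1=218.16_deg wrap2=141.84_deg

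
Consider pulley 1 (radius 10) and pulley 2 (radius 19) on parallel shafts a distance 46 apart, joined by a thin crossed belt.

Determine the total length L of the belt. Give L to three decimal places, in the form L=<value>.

L=202.083

crossed belt: β = asin((r1+r2)/C) = asin(29/46) = 39.0822°
wrap1 = wrap2 = π + 2β = 258.1644°
tangent length = C·cosβ = 35.7071
L = (r1+r2)·wrap + 2·C·cosβ = 29·4.5058 + 2·35.7071 = 202.0830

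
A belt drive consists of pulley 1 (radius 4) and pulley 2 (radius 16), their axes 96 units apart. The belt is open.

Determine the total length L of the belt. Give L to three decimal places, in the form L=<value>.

L=256.334

open belt: β = asin((r2−r1)/C) = asin(12/96) = 7.1808°
wrap1 = π − 2β = 165.6385°
wrap2 = π + 2β = 194.3615°
tangent length = C·cosβ = 95.2470
L = r1·wrap1 + r2·wrap2 + 2·C·cosβ = 4·2.8909 + 16·3.3922 + 2·95.2470 = 256.3338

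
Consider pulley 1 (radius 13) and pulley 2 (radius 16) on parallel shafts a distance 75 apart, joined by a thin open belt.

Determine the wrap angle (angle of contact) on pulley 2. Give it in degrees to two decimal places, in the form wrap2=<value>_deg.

open belt: β = asin((r2−r1)/C) = asin(3/75) = 2.2924°
wrap1 = π − 2β = 175.4151°
wrap2 = π + 2β = 184.5849°

wrap2=184.58_deg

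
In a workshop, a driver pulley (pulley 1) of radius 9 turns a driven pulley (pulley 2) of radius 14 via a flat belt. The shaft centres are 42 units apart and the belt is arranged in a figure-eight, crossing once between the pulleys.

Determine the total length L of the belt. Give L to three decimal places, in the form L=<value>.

crossed belt: β = asin((r1+r2)/C) = asin(23/42) = 33.2038°
wrap1 = wrap2 = π + 2β = 246.4076°
tangent length = C·cosβ = 35.1426
L = (r1+r2)·wrap + 2·C·cosβ = 23·4.3006 + 2·35.1426 = 169.1995

L=169.200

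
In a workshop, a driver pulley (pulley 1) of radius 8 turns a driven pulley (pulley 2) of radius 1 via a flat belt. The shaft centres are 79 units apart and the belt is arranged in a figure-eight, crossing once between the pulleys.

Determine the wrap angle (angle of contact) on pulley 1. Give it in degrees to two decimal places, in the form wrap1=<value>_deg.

crossed belt: β = asin((r1+r2)/C) = asin(9/79) = 6.5416°
wrap1 = wrap2 = π + 2β = 193.0831°

wrap1=193.08_deg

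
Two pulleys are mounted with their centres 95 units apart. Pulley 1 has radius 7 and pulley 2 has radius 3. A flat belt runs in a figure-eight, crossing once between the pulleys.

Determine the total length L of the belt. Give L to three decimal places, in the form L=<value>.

L=222.470

crossed belt: β = asin((r1+r2)/C) = asin(10/95) = 6.0423°
wrap1 = wrap2 = π + 2β = 192.0847°
tangent length = C·cosβ = 94.4722
L = (r1+r2)·wrap + 2·C·cosβ = 10·3.3525 + 2·94.4722 = 222.4695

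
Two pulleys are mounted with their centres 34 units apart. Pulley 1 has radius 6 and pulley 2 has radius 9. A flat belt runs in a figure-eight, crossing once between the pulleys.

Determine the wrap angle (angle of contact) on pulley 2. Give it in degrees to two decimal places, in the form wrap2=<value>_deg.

wrap2=232.36_deg

crossed belt: β = asin((r1+r2)/C) = asin(15/34) = 26.1790°
wrap1 = wrap2 = π + 2β = 232.3579°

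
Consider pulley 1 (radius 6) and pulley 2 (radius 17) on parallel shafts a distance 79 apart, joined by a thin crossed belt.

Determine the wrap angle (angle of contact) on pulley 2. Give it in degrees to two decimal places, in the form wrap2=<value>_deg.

wrap2=213.85_deg

crossed belt: β = asin((r1+r2)/C) = asin(23/79) = 16.9262°
wrap1 = wrap2 = π + 2β = 213.8523°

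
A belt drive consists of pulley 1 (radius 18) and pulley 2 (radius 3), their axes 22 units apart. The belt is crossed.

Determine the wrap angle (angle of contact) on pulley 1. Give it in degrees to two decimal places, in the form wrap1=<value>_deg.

wrap1=325.32_deg

crossed belt: β = asin((r1+r2)/C) = asin(21/22) = 72.6586°
wrap1 = wrap2 = π + 2β = 325.3171°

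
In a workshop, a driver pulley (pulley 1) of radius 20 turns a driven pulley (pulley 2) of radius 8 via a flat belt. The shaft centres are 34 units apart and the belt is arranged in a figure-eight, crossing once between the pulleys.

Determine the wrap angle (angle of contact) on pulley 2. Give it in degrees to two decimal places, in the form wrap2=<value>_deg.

crossed belt: β = asin((r1+r2)/C) = asin(28/34) = 55.4397°
wrap1 = wrap2 = π + 2β = 290.8794°

wrap2=290.88_deg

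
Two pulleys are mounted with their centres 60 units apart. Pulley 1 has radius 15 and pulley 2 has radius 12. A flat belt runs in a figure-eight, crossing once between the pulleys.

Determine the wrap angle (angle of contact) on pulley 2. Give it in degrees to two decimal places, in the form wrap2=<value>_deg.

wrap2=233.49_deg

crossed belt: β = asin((r1+r2)/C) = asin(27/60) = 26.7437°
wrap1 = wrap2 = π + 2β = 233.4874°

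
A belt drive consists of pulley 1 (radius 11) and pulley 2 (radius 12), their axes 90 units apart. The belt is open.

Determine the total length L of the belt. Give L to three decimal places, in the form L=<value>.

open belt: β = asin((r2−r1)/C) = asin(1/90) = 0.6366°
wrap1 = π − 2β = 178.7267°
wrap2 = π + 2β = 181.2733°
tangent length = C·cosβ = 89.9944
L = r1·wrap1 + r2·wrap2 + 2·C·cosβ = 11·3.1194 + 12·3.1638 + 2·89.9944 = 252.2677

L=252.268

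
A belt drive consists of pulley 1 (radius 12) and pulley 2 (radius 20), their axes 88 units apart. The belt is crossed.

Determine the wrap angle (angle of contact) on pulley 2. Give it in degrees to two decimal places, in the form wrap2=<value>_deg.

crossed belt: β = asin((r1+r2)/C) = asin(32/88) = 21.3237°
wrap1 = wrap2 = π + 2β = 222.6474°

wrap2=222.65_deg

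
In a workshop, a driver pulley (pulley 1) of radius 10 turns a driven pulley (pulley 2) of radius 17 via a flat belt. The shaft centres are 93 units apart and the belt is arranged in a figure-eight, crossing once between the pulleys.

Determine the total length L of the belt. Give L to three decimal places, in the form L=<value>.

L=278.718

crossed belt: β = asin((r1+r2)/C) = asin(27/93) = 16.8773°
wrap1 = wrap2 = π + 2β = 213.7545°
tangent length = C·cosβ = 88.9944
L = (r1+r2)·wrap + 2·C·cosβ = 27·3.7307 + 2·88.9944 = 278.7182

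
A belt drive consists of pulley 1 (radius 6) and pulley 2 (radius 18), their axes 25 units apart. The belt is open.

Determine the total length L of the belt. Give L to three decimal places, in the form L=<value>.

open belt: β = asin((r2−r1)/C) = asin(12/25) = 28.6854°
wrap1 = π − 2β = 122.6292°
wrap2 = π + 2β = 237.3708°
tangent length = C·cosβ = 21.9317
L = r1·wrap1 + r2·wrap2 + 2·C·cosβ = 6·2.1403 + 18·4.1429 + 2·21.9317 = 131.2774

L=131.277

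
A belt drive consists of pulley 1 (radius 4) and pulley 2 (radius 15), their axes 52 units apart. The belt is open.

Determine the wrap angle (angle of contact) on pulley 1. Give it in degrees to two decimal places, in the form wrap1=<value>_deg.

open belt: β = asin((r2−r1)/C) = asin(11/52) = 12.2125°
wrap1 = π − 2β = 155.5749°
wrap2 = π + 2β = 204.4251°

wrap1=155.57_deg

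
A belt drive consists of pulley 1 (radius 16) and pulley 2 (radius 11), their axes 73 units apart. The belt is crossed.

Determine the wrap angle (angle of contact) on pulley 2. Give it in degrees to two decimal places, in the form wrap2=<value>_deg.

wrap2=223.41_deg

crossed belt: β = asin((r1+r2)/C) = asin(27/73) = 21.7072°
wrap1 = wrap2 = π + 2β = 223.4143°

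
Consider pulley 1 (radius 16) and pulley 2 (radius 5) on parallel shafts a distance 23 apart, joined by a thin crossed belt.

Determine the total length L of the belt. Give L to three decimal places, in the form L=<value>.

crossed belt: β = asin((r1+r2)/C) = asin(21/23) = 65.9294°
wrap1 = wrap2 = π + 2β = 311.8588°
tangent length = C·cosβ = 9.3808
L = (r1+r2)·wrap + 2·C·cosβ = 21·5.4430 + 2·9.3808 = 133.0639

L=133.064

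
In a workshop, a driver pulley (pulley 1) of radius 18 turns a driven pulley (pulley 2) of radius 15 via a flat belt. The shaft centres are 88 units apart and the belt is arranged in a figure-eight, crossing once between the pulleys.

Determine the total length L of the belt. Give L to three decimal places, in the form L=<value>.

crossed belt: β = asin((r1+r2)/C) = asin(33/88) = 22.0243°
wrap1 = wrap2 = π + 2β = 224.0486°
tangent length = C·cosβ = 81.5782
L = (r1+r2)·wrap + 2·C·cosβ = 33·3.9104 + 2·81.5782 = 292.1991

L=292.199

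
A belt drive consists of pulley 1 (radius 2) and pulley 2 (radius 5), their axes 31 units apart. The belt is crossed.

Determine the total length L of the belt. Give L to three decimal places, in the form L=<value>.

L=85.579

crossed belt: β = asin((r1+r2)/C) = asin(7/31) = 13.0503°
wrap1 = wrap2 = π + 2β = 206.1006°
tangent length = C·cosβ = 30.1993
L = (r1+r2)·wrap + 2·C·cosβ = 7·3.5971 + 2·30.1993 = 85.5786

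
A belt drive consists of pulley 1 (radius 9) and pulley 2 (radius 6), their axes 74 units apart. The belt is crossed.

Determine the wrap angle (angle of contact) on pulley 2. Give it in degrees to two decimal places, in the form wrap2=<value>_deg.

wrap2=203.39_deg

crossed belt: β = asin((r1+r2)/C) = asin(15/74) = 11.6951°
wrap1 = wrap2 = π + 2β = 203.3901°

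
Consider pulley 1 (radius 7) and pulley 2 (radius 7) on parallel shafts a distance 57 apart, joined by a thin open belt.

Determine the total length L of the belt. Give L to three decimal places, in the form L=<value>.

open belt: β = asin((r2−r1)/C) = asin(0/57) = 0.0000°
wrap1 = π − 2β = 180.0000°
wrap2 = π + 2β = 180.0000°
tangent length = C·cosβ = 57.0000
L = r1·wrap1 + r2·wrap2 + 2·C·cosβ = 7·3.1416 + 7·3.1416 + 2·57.0000 = 157.9823

L=157.982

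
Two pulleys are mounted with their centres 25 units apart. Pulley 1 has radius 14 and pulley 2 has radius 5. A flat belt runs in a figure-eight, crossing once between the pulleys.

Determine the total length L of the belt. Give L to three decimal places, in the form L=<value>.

L=124.992

crossed belt: β = asin((r1+r2)/C) = asin(19/25) = 49.4642°
wrap1 = wrap2 = π + 2β = 278.9284°
tangent length = C·cosβ = 16.2481
L = (r1+r2)·wrap + 2·C·cosβ = 19·4.8682 + 2·16.2481 = 124.9923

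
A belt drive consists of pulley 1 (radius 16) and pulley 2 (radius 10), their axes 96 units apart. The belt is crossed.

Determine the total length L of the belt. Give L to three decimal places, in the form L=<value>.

L=280.767

crossed belt: β = asin((r1+r2)/C) = asin(26/96) = 15.7139°
wrap1 = wrap2 = π + 2β = 211.4277°
tangent length = C·cosβ = 92.4121
L = (r1+r2)·wrap + 2·C·cosβ = 26·3.6901 + 2·92.4121 = 280.7671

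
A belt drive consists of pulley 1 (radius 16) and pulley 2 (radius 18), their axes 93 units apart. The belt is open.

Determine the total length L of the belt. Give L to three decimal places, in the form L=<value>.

L=292.857

open belt: β = asin((r2−r1)/C) = asin(2/93) = 1.2323°
wrap1 = π − 2β = 177.5355°
wrap2 = π + 2β = 182.4645°
tangent length = C·cosβ = 92.9785
L = r1·wrap1 + r2·wrap2 + 2·C·cosβ = 16·3.0986 + 18·3.1846 + 2·92.9785 = 292.8572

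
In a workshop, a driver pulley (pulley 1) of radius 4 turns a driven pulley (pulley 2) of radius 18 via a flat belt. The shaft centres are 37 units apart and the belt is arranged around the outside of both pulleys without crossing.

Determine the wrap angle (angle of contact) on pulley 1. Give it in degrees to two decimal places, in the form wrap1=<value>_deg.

wrap1=135.53_deg

open belt: β = asin((r2−r1)/C) = asin(14/37) = 22.2333°
wrap1 = π − 2β = 135.5335°
wrap2 = π + 2β = 224.4665°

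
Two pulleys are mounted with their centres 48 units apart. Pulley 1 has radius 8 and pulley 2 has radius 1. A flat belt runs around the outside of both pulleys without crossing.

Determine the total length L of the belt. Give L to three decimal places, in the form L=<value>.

open belt: β = asin((r2−r1)/C) = asin(-7/48) = -8.3855°
wrap1 = π − 2β = 196.7711°
wrap2 = π + 2β = 163.2289°
tangent length = C·cosβ = 47.4868
L = r1·wrap1 + r2·wrap2 + 2·C·cosβ = 8·3.4343 + 1·2.8489 + 2·47.4868 = 125.2970

L=125.297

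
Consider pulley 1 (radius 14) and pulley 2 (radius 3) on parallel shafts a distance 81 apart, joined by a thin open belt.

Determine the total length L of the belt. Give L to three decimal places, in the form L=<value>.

open belt: β = asin((r2−r1)/C) = asin(-11/81) = -7.8050°
wrap1 = π − 2β = 195.6101°
wrap2 = π + 2β = 164.3899°
tangent length = C·cosβ = 80.2496
L = r1·wrap1 + r2·wrap2 + 2·C·cosβ = 14·3.4140 + 3·2.8691 + 2·80.2496 = 216.9032

L=216.903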